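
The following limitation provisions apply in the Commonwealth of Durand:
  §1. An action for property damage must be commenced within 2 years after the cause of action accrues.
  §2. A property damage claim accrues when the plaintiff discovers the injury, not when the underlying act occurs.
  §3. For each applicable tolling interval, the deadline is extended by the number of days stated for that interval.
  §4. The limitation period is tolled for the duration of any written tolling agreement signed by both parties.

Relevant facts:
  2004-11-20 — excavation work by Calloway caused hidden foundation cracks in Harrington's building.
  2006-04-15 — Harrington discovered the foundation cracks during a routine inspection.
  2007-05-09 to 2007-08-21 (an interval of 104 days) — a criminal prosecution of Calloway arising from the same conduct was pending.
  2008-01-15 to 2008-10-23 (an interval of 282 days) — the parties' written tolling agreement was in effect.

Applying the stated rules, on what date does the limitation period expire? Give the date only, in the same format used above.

Under the discovery rule, the claim accrued on 2006-04-15, when Harrington discovered the injury — not on the 2004-11-20 date of the underlying act.
Adding the 2 years base period to 2006-04-15 gives a deadline of 2008-04-15, before any tolling.
Because the written tolling agreement ran from 2008-01-15 to 2008-10-23, the deadline is extended by 282 days to 2009-01-22.
No stated provision tolls the period for a criminal prosecution, so the interval from 2007-05-09 to 2007-08-21 has no effect on the deadline.

2009-01-22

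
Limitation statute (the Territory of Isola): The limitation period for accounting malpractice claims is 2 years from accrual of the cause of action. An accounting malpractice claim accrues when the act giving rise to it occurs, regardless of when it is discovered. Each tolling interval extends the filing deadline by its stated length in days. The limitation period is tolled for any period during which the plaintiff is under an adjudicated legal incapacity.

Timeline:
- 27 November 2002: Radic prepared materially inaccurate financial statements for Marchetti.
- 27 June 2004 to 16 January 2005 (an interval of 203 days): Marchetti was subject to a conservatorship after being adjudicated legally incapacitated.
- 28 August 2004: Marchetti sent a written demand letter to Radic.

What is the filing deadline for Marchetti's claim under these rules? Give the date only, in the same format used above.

The cause of action accrued on 27 November 2002, the date of the act.
Adding the 2 years base period to 27 November 2002 gives a deadline of 27 November 2004, before any tolling.
Because the plaintiff's legal incapacity ran from 27 June 2004 to 16 January 2005, the deadline is extended by 203 days to 18 June 2005.
Nothing else in the chronology tolls or restarts the period.

18 June 2005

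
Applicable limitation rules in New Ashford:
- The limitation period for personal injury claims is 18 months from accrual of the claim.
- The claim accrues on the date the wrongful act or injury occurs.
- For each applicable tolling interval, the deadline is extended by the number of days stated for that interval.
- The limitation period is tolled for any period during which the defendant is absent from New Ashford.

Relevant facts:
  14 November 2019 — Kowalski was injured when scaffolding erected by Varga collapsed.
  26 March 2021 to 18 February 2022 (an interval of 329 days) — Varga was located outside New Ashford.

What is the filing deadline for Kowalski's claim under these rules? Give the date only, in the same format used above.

8 April 2022

The claim accrued on 14 November 2019, the date of the act.
The untolled deadline — 18 months after 14 November 2019 — is 14 May 2021.
Because the defendant's absence from the jurisdiction ran from 26 March 2021 to 18 February 2022, the deadline is extended by 329 days to 8 April 2022.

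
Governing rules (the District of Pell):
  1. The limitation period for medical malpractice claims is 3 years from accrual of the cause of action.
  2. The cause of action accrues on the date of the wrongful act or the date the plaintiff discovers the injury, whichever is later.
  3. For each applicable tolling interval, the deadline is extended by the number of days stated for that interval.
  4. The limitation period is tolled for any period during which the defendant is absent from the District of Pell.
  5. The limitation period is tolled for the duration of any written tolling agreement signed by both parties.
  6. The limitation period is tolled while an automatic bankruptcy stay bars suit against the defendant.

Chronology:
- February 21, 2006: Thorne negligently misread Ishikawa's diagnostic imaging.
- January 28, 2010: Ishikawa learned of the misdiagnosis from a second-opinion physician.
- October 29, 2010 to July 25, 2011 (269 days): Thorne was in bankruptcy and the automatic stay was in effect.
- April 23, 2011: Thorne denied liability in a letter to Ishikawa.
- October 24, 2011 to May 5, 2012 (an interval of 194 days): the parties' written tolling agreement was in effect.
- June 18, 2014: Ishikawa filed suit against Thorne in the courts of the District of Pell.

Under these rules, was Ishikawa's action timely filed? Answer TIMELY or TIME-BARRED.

TIME-BARRED

Because discovery on January 28, 2010 post-dates the February 21, 2006 act, accrual under the later-of rule falls on January 28, 2010.
3 years from January 28, 2010 is January 28, 2013.
The automatic bankruptcy stay from October 29, 2010 to July 25, 2011 tolled the period for 269 days, extending the deadline to October 24, 2013.
Because the written tolling agreement ran from October 24, 2011 to May 5, 2012, the deadline is extended by 194 days to May 6, 2014.
Nothing else in the chronology tolls or restarts the period.
Filing on June 18, 2014 missed the May 6, 2014 deadline — the action is time-barred.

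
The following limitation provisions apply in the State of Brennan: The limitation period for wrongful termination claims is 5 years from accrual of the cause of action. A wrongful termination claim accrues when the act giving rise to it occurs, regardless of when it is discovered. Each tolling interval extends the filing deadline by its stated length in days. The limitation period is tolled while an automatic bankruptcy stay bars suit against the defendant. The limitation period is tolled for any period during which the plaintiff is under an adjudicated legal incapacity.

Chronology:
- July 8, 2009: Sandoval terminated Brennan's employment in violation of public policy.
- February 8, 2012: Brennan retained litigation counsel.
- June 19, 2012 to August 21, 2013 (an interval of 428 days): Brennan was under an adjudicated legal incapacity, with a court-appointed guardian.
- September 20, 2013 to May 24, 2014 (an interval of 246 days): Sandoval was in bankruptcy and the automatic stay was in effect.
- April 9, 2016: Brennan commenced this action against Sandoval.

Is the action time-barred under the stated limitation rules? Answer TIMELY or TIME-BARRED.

The claim accrued on July 8, 2009, when the wrongful act occurred.
5 years from July 8, 2009 is July 8, 2014.
Because the plaintiff's legal incapacity ran from June 19, 2012 to August 21, 2013, the deadline is extended by 428 days to September 9, 2015.
Because the automatic bankruptcy stay ran from September 20, 2013 to May 24, 2014, the deadline is extended by 246 days to May 12, 2016.
The other events in the timeline have no effect on the limitation period under the stated rules.
The April 9, 2016 filing precedes the May 12, 2016 deadline; the claim is timely.

TIMELY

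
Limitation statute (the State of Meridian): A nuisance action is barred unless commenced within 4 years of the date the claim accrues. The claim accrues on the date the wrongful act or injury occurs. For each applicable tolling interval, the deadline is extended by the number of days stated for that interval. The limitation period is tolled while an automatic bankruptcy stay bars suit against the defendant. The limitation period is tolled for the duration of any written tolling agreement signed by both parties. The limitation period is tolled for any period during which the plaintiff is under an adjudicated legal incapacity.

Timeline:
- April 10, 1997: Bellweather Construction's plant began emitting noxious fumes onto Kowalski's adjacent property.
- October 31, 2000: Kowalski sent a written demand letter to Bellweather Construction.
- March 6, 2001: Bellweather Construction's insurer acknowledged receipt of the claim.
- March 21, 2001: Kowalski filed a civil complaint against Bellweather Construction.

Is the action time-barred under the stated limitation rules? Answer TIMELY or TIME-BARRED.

The limitation period began to run on April 10, 1997.
The untolled deadline — 4 years after April 10, 1997 — is April 10, 2001.
Nothing else in the chronology tolls or restarts the period.
Filing on March 21, 2001 beat the April 10, 2001 deadline — the action is timely.

TIMELY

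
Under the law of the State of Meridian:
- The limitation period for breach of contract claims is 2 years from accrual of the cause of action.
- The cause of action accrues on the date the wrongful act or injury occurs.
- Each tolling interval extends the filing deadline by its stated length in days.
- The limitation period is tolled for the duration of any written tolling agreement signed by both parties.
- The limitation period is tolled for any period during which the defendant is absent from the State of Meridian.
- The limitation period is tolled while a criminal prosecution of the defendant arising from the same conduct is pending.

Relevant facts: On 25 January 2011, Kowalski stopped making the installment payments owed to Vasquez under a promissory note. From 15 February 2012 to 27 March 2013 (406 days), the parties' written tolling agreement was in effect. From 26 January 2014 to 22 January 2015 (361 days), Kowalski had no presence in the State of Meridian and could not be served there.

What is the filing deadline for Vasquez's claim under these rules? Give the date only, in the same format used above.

The limitation period began to run on 25 January 2011.
2 years from 25 January 2011 is 25 January 2013.
Because the written tolling agreement ran from 15 February 2012 to 27 March 2013, the deadline is extended by 406 days to 7 March 2014.
Because the defendant's absence from the jurisdiction ran from 26 January 2014 to 22 January 2015, the deadline is extended by 361 days to 3 March 2015.

3 March 2015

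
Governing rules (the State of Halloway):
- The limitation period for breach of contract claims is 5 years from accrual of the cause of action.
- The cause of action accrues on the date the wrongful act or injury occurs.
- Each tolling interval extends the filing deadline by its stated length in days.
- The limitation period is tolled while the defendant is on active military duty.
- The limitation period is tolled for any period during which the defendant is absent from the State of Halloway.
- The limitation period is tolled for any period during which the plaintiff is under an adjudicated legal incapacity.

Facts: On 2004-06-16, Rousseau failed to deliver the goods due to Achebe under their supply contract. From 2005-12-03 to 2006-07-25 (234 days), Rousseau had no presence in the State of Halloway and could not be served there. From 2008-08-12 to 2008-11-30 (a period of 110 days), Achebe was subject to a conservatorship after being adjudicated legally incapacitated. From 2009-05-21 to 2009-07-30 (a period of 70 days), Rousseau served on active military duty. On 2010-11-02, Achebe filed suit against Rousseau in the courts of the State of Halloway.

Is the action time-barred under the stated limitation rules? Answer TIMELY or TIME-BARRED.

The cause of action accrued on 2004-06-16, the date of the act.
Adding the 5 years base period to 2004-06-16 gives a deadline of 2009-06-16, before any tolling.
The defendant's absence from the jurisdiction from 2005-12-03 to 2006-07-25 tolled the period for 234 days, extending the deadline to 2010-02-05.
The period was tolled for 110 days by the plaintiff's legal incapacity (2008-08-12 to 2008-11-30), pushing the deadline to 2010-05-26.
Because the defendant's active military service ran from 2009-05-21 to 2009-07-30, the deadline is extended by 70 days to 2010-08-04.
Filing on 2010-11-02 missed the 2010-08-04 deadline — the action is time-barred.

TIME-BARRED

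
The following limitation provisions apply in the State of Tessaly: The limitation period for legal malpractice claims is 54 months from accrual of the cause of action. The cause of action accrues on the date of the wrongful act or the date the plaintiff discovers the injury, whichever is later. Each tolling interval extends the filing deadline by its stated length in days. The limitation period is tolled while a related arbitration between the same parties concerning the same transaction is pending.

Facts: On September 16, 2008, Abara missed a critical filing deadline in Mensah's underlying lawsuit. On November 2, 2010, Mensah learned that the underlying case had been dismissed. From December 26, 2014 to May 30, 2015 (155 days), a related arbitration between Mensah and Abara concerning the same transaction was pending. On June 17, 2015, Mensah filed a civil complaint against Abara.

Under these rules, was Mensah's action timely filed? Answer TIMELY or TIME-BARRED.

The claim accrued on November 2, 2010 — the later of the September 16, 2008 act and the November 2, 2010 discovery.
Adding the 54 months base period to November 2, 2010 gives a deadline of May 2, 2015, before any tolling.
The pending related arbitration from December 26, 2014 to May 30, 2015 tolled the period for 155 days, extending the deadline to October 4, 2015.
The June 17, 2015 filing precedes the October 4, 2015 deadline; the claim is timely.

TIMELY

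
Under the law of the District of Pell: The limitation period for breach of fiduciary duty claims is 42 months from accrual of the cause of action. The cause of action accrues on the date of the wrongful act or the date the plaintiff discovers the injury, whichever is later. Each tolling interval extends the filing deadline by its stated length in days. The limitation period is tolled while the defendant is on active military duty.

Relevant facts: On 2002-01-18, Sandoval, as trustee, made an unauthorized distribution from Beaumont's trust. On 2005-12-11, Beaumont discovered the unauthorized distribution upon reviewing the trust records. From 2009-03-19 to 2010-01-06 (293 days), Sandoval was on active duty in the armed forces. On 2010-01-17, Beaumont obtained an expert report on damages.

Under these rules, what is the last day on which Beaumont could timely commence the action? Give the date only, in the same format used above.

2010-03-31

Because discovery on 2005-12-11 post-dates the 2002-01-18 act, accrual under the later-of rule falls on 2005-12-11.
42 months from 2005-12-11 is 2009-06-11.
The period was tolled for 293 days by the defendant's active military service (2009-03-19 to 2010-01-06), pushing the deadline to 2010-03-31.
None of the other events listed affects the running of the period under the stated rules.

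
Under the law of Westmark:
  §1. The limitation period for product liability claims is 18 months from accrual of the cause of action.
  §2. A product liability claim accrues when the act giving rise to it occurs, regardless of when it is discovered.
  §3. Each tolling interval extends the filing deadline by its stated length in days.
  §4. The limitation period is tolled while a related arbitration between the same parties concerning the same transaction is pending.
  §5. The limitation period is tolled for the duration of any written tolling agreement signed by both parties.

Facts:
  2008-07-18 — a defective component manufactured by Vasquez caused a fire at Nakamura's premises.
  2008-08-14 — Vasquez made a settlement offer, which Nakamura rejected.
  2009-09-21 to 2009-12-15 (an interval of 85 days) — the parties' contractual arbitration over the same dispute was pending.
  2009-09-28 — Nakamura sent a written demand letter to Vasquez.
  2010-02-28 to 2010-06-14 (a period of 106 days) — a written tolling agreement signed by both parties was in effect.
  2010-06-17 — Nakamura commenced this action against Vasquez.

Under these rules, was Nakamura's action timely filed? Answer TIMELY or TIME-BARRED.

The cause of action accrued on 2008-07-18, the date of the act.
Adding the 18 months base period to 2008-07-18 gives a deadline of 2010-01-18, before any tolling.
The pending related arbitration from 2009-09-21 to 2009-12-15 tolled the period for 85 days, extending the deadline to 2010-04-13.
Because the written tolling agreement ran from 2010-02-28 to 2010-06-14, the deadline is extended by 106 days to 2010-07-28.
Nothing else in the chronology tolls or restarts the period.
The 2010-06-17 filing precedes the 2010-07-28 deadline; the claim is timely.

TIMELY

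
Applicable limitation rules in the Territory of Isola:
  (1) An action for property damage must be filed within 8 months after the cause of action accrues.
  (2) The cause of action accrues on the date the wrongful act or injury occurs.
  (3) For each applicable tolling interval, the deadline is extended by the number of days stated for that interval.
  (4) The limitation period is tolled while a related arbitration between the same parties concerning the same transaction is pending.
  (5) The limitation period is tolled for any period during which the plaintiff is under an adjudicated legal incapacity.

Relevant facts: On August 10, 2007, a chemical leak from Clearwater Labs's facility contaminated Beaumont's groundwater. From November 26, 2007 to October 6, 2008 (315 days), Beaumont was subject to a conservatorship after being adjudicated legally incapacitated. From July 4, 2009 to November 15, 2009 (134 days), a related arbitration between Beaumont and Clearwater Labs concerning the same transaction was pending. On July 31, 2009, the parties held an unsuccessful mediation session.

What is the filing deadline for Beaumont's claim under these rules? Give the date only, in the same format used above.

The cause of action accrued on August 10, 2007, the date of the act.
8 months from August 10, 2007 is April 10, 2008.
The plaintiff's legal incapacity from November 26, 2007 to October 6, 2008 tolled the period for 315 days, extending the deadline to February 19, 2009.
By the time the pending related arbitration began on July 4, 2009, the limitation period had already expired on February 19, 2009; that interval cannot revive it.
The other events in the timeline have no effect on the limitation period under the stated rules.

February 19, 2009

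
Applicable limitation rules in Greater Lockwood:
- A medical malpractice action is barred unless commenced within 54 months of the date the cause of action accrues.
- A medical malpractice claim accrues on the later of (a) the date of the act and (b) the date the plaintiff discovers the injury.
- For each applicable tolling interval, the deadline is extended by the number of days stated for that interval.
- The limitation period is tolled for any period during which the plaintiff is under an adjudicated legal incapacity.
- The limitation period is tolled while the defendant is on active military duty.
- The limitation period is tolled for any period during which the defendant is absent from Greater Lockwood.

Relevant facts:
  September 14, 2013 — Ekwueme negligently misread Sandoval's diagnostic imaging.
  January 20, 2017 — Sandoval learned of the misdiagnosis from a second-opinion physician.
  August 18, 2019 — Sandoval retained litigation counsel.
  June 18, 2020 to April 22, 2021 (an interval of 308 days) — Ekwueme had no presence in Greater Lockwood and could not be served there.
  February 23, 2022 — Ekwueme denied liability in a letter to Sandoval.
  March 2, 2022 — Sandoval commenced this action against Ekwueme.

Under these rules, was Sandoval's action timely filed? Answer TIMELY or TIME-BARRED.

Taking the later of the act (September 14, 2013) and discovery (January 20, 2017), the claim accrued on January 20, 2017.
54 months from January 20, 2017 is July 20, 2021.
The period was tolled for 308 days by the defendant's absence from the jurisdiction (June 18, 2020 to April 22, 2021), pushing the deadline to May 24, 2022.
The other events in the timeline have no effect on the limitation period under the stated rules.
Sandoval filed on March 2, 2022, before the May 24, 2022 deadline, so the action is timely.

TIMELY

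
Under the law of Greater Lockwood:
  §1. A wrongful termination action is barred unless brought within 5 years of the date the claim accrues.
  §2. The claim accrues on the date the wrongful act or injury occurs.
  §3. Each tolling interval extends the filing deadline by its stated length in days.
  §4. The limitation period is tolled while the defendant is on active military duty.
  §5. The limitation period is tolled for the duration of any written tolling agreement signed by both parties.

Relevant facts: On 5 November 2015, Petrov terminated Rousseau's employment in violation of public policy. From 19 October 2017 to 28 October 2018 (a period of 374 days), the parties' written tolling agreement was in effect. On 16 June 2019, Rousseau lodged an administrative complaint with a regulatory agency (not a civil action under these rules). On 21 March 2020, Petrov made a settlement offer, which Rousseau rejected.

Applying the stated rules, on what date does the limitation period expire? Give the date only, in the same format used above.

14 November 2021

The claim accrued on 5 November 2015, the date of the act.
Adding the 5 years base period to 5 November 2015 gives a deadline of 5 November 2020, before any tolling.
The period was tolled for 374 days by the written tolling agreement (19 October 2017 to 28 October 2018), pushing the deadline to 14 November 2021.
The other events in the timeline have no effect on the limitation period under the stated rules.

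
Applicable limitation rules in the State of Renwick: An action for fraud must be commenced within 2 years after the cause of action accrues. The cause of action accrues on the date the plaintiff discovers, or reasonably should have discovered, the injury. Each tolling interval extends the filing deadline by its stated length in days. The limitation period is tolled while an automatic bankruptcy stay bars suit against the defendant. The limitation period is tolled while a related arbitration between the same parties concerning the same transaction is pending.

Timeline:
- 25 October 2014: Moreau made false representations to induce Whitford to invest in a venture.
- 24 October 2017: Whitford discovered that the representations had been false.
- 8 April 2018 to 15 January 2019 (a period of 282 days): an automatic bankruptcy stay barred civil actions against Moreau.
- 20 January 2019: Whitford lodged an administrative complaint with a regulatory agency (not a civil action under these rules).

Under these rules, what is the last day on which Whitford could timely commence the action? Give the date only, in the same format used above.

1 August 2020

The claim did not accrue until Whitford discovered the injury on 24 October 2017; the 25 October 2014 act date does not start the clock under the stated rule.
Adding the 2 years base period to 24 October 2017 gives a deadline of 24 October 2019, before any tolling.
Because the automatic bankruptcy stay ran from 8 April 2018 to 15 January 2019, the deadline is extended by 282 days to 1 August 2020.
None of the other events listed affects the running of the period under the stated rules.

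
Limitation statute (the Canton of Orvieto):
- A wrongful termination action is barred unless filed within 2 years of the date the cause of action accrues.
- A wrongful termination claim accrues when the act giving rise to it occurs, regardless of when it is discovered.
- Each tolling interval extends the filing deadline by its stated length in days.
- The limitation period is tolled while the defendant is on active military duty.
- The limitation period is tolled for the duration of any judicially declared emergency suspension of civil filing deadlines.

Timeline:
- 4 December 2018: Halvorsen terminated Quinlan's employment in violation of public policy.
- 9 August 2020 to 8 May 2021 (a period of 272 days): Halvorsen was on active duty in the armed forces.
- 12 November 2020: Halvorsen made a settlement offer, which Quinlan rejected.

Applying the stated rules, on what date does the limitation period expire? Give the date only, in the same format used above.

2 September 2021

The cause of action accrued on 4 December 2018, the date of the act.
Adding the 2 years base period to 4 December 2018 gives a deadline of 4 December 2020, before any tolling.
The defendant's active military service from 9 August 2020 to 8 May 2021 tolled the period for 272 days, extending the deadline to 2 September 2021.
Nothing else in the chronology tolls or restarts the period.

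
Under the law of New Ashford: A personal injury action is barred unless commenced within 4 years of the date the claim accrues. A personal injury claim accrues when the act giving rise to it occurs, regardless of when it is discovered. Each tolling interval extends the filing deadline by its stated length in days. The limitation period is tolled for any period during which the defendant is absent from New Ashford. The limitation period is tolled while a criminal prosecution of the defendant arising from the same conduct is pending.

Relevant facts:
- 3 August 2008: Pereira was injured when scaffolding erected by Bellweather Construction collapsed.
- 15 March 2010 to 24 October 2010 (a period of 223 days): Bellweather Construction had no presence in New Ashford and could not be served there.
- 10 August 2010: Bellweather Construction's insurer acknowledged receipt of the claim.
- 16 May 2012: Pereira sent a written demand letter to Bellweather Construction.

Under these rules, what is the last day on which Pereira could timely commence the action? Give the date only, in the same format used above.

The limitation period began to run on 3 August 2008.
4 years from 3 August 2008 is 3 August 2012.
The defendant's absence from the jurisdiction from 15 March 2010 to 24 October 2010 tolled the period for 223 days, extending the deadline to 14 March 2013.
The other events in the timeline have no effect on the limitation period under the stated rules.

14 March 2013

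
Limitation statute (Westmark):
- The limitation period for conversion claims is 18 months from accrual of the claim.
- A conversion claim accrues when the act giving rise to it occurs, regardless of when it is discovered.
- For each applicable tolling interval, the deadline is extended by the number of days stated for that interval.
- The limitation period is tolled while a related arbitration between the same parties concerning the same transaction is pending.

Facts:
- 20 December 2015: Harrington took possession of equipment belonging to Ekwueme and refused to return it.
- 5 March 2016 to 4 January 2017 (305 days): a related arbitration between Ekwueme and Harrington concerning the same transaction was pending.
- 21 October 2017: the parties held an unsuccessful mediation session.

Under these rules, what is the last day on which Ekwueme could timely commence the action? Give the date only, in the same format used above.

The claim accrued on 20 December 2015, when the wrongful act occurred.
The untolled deadline — 18 months after 20 December 2015 — is 20 June 2017.
Because the pending related arbitration ran from 5 March 2016 to 4 January 2017, the deadline is extended by 305 days to 21 April 2018.
Nothing else in the chronology tolls or restarts the period.

21 April 2018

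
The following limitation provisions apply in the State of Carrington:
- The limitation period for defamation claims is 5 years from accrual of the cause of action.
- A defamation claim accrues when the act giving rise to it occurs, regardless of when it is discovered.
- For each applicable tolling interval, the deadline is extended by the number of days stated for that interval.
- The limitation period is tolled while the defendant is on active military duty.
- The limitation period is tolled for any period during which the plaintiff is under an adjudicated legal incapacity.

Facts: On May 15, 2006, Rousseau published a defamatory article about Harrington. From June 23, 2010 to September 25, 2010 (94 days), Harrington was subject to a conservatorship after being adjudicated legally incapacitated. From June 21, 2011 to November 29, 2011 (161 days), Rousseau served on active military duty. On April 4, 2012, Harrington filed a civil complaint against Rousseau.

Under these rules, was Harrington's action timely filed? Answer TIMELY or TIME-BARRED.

The limitation period began to run on May 15, 2006.
Adding the 5 years base period to May 15, 2006 gives a deadline of May 15, 2011, before any tolling.
The plaintiff's legal incapacity from June 23, 2010 to September 25, 2010 tolled the period for 94 days, extending the deadline to August 17, 2011.
Because the defendant's active military service ran from June 21, 2011 to November 29, 2011, the deadline is extended by 161 days to January 25, 2012.
The April 4, 2012 filing falls after the January 25, 2012 deadline; the claim is time-barred.

TIME-BARRED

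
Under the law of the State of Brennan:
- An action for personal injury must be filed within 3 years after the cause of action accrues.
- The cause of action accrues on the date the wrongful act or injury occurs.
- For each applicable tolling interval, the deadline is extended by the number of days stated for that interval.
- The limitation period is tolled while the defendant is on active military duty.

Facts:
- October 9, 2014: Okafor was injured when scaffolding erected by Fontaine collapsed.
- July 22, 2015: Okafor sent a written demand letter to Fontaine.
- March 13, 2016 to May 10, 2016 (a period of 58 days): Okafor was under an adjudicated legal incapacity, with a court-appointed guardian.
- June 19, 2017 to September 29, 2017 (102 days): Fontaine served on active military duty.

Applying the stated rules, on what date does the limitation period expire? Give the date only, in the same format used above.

The cause of action accrued on October 9, 2014, the date of the act.
Adding the 3 years base period to October 9, 2014 gives a deadline of October 9, 2017, before any tolling.
Because the defendant's active military service ran from June 19, 2017 to September 29, 2017, the deadline is extended by 102 days to January 19, 2018.
Although the plaintiff's incapacity ran from March 13, 2016 to May 10, 2016, the stated rules do not make that a tolling event, so it is disregarded.
The other events in the timeline have no effect on the limitation period under the stated rules.

January 19, 2018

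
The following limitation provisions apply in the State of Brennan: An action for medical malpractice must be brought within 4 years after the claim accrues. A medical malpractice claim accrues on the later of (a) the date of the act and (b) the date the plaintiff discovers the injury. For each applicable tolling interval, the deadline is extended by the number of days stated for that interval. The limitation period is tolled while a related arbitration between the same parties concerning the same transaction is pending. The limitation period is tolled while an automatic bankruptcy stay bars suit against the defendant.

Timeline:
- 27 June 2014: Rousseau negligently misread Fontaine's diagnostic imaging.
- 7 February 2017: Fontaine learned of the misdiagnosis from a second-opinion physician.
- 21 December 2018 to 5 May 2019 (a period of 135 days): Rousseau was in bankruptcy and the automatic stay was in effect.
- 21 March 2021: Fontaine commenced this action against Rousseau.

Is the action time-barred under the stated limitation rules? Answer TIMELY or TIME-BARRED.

TIMELY

Because discovery on 7 February 2017 post-dates the 27 June 2014 act, accrual under the later-of rule falls on 7 February 2017.
4 years from 7 February 2017 is 7 February 2021.
The automatic bankruptcy stay from 21 December 2018 to 5 May 2019 tolled the period for 135 days, extending the deadline to 22 June 2021.
Filing on 21 March 2021 beat the 22 June 2021 deadline — the action is timely.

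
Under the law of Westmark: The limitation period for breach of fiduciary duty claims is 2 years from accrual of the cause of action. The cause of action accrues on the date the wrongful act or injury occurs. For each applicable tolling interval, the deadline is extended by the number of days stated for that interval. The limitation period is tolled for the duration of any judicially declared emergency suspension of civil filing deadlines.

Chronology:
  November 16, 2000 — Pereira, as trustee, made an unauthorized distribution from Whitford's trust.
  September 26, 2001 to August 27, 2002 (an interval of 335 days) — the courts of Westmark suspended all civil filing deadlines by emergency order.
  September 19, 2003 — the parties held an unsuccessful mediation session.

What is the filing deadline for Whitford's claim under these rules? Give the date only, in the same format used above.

The claim accrued on November 16, 2000, when the wrongful act occurred.
The untolled deadline — 2 years after November 16, 2000 — is November 16, 2002.
The emergency suspension of filing deadlines from September 26, 2001 to August 27, 2002 tolled the period for 335 days, extending the deadline to October 17, 2003.
The other events in the timeline have no effect on the limitation period under the stated rules.

October 17, 2003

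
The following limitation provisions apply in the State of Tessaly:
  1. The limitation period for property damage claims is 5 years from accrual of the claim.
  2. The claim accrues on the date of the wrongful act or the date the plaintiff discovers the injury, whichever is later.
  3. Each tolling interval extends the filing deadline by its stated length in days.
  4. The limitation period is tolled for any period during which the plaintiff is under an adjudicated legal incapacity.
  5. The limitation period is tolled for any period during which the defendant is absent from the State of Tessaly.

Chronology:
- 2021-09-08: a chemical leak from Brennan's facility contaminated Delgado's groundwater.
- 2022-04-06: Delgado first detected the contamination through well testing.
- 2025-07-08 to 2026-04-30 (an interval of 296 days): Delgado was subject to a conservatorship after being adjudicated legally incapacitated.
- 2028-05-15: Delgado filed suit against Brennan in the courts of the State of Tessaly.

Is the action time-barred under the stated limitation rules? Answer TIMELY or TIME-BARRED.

TIME-BARRED

The claim accrued on 2022-04-06 — the later of the 2021-09-08 act and the 2022-04-06 discovery.
The untolled deadline — 5 years after 2022-04-06 — is 2027-04-06.
The period was tolled for 296 days by the plaintiff's legal incapacity (2025-07-08 to 2026-04-30), pushing the deadline to 2028-01-27.
Filing on 2028-05-15 missed the 2028-01-27 deadline — the action is time-barred.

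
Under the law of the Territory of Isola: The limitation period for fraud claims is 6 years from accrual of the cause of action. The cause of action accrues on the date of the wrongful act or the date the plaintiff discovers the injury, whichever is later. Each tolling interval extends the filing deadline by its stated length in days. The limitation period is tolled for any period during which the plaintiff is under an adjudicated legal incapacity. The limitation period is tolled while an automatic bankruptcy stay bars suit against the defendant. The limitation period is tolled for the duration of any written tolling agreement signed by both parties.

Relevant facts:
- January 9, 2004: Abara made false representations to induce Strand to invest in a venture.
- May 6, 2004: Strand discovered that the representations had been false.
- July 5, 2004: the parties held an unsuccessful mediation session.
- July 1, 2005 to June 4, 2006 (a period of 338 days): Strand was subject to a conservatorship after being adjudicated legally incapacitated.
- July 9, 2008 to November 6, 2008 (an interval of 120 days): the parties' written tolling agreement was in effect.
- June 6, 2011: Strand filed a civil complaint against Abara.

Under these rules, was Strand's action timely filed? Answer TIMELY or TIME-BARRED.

Taking the later of the act (January 9, 2004) and discovery (May 6, 2004), the claim accrued on May 6, 2004.
Adding the 6 years base period to May 6, 2004 gives a deadline of May 6, 2010, before any tolling.
The period was tolled for 338 days by the plaintiff's legal incapacity (July 1, 2005 to June 4, 2006), pushing the deadline to April 9, 2011.
The written tolling agreement from July 9, 2008 to November 6, 2008 tolled the period for 120 days, extending the deadline to August 7, 2011.
None of the other events listed affects the running of the period under the stated rules.
Strand filed on June 6, 2011, before the August 7, 2011 deadline, so the action is timely.

TIMELY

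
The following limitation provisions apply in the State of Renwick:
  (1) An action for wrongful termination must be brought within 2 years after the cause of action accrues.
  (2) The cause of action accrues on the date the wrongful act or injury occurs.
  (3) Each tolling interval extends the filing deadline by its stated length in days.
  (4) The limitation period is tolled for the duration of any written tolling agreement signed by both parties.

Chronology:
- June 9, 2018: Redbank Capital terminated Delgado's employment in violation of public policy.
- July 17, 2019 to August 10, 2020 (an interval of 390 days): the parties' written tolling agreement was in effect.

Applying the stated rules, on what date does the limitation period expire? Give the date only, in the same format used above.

The limitation period began to run on June 9, 2018.
Adding the 2 years base period to June 9, 2018 gives a deadline of June 9, 2020, before any tolling.
The written tolling agreement from July 17, 2019 to August 10, 2020 tolled the period for 390 days, extending the deadline to July 4, 2021.

July 4, 2021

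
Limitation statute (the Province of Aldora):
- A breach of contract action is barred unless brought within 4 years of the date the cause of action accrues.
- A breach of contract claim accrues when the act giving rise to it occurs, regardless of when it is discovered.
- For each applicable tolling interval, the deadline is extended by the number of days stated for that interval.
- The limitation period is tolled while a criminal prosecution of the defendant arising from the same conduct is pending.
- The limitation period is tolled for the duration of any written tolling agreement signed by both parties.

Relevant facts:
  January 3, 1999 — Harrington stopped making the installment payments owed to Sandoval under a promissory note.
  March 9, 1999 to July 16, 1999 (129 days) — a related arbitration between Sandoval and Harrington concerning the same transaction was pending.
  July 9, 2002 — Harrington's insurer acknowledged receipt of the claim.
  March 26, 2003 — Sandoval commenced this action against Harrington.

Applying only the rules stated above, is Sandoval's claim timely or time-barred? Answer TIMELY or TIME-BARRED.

TIME-BARRED

The claim accrued on January 3, 1999, when the wrongful act occurred.
Adding the 4 years base period to January 3, 1999 gives a deadline of January 3, 2003, before any tolling.
Although a pending arbitration ran from March 9, 1999 to July 16, 1999, the stated rules do not make that a tolling event, so it is disregarded.
None of the other events listed affects the running of the period under the stated rules.
The March 26, 2003 filing falls after the January 3, 2003 deadline; the claim is time-barred.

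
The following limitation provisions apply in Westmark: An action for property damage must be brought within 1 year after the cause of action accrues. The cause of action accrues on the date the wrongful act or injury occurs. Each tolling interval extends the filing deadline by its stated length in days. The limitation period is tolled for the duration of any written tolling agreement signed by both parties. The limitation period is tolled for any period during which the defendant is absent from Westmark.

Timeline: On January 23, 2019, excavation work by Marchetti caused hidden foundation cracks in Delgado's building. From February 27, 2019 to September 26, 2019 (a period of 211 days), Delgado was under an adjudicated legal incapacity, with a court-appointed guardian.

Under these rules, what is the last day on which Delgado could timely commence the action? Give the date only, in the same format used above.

January 23, 2020

The cause of action accrued on January 23, 2019, the date of the act.
The untolled deadline — 1 year after January 23, 2019 — is January 23, 2020.
Although the plaintiff's incapacity ran from February 27, 2019 to September 26, 2019, the stated rules do not make that a tolling event, so it is disregarded.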